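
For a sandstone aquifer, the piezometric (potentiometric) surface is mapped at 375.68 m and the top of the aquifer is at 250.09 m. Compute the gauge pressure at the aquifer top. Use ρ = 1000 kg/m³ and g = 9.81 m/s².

P ≈ 1230 kPa

Pressure head at the aquifer top: ψ = h − z = 375.68 − 250.09 = 125.59 m.
P = ρgψ = 1000 × 9.81 × 125.59 = 1232038 Pa ≈ 1230 kPa.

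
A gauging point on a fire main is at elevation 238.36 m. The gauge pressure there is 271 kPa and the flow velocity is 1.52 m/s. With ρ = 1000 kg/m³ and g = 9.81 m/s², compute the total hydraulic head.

Pressure head ψ = P/(ρg) = 271×1000 / (1000 × 9.81) = 27.62 m.
Velocity head = v²/(2g) = 1.52² / (2 × 9.81) = 0.118 m.
h = z + ψ + v²/(2g) = 238.36 + 27.62 + 0.118 = 266.10 m.

h ≈ 266.10 m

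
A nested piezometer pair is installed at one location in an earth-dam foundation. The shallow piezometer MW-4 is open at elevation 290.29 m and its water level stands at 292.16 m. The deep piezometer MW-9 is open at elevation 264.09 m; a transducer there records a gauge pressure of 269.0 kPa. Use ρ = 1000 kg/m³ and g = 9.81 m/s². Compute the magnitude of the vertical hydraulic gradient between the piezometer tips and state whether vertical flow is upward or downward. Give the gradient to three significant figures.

Total head at MW-4: h = 292.16 m (water level in the standpipe).
Pressure head at MW-9: ψ = P/(ρg) = 269.0×1000 / (1000 × 9.81) = 27.42 m.
Total head at MW-9: h = z + ψ = 264.09 + 27.42 = 291.51 m.
Δh = h(MW-4) − h(MW-9) = 292.16 − 291.51 = 0.65 m.
Vertical separation Δz = 290.29 − 264.09 = 26.20 m.
|i_v| = |Δh| / Δz = 0.65 / 26.20 = 0.0248.
Head is higher in the shallow piezometer, so vertical flow is downward (recharge condition).

|i_v| ≈ 0.0248; vertical flow is downward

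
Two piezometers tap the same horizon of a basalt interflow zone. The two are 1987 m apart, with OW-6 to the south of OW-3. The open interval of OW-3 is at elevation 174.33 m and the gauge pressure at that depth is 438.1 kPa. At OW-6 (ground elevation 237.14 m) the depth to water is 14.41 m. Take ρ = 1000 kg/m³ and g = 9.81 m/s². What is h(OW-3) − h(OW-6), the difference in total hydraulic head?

Δh ≈ -3.74 m

Pressure head at OW-3: ψ = P/(ρg) = 438.1×1000 / (1000 × 9.81) = 44.66 m.
Total head at OW-3: h = z + ψ = 174.33 + 44.66 = 218.99 m.
Total head at OW-6: h = 237.14 − 14.41 = 222.73 m.
Head difference: h(OW-3) − h(OW-6) = 218.99 − 222.73 = -3.74 m.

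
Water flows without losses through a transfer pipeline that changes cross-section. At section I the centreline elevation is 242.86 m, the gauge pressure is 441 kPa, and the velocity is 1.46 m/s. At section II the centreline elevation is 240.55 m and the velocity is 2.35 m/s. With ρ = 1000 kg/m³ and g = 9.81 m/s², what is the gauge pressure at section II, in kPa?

P₂ ≈ 462 kPa

Pressure head at I: ψ₁ = P₁/(ρg) = 441×1000 / (1000 × 9.81) = 44.95 m.
Velocity heads: v₁²/2g = 1.46²/19.62 = 0.109 m; v₂²/2g = 2.35²/19.62 = 0.281 m.
Total head H = z₁ + ψ₁ + v₁²/2g = 242.86 + 44.95 + 0.109 = 287.92 m.
ψ₂ = H − z₂ − v₂²/2g = 287.92 − 240.55 − 0.281 = 47.09 m.
P₂ = ρgψ₂ = 1000 × 9.81 × 47.09 ≈ 462 kPa.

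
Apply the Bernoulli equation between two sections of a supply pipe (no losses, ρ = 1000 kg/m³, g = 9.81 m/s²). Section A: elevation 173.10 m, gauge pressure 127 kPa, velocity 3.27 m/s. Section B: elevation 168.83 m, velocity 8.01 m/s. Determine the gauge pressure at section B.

P₂ ≈ 142 kPa

Pressure head at A: ψ₁ = P₁/(ρg) = 127×1000 / (1000 × 9.81) = 12.95 m.
Velocity heads: v₁²/2g = 3.27²/19.62 = 0.545 m; v₂²/2g = 8.01²/19.62 = 3.270 m.
Total head H = z₁ + ψ₁ + v₁²/2g = 173.10 + 12.95 + 0.545 = 186.59 m.
ψ₂ = H − z₂ − v₂²/2g = 186.59 − 168.83 − 3.270 = 14.49 m.
P₂ = ρgψ₂ = 1000 × 9.81 × 14.49 ≈ 142 kPa.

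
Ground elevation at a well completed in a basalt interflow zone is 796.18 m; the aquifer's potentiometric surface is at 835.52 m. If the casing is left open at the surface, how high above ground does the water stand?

Water rises to the potentiometric surface, so the rise above ground = 835.52 − 796.18 = 39.34 m.

≈ 39.34 m above ground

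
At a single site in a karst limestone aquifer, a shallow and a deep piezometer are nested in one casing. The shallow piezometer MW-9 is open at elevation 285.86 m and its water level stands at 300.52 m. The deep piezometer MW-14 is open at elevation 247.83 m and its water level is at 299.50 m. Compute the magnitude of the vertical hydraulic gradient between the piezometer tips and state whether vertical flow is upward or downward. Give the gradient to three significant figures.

Total head at MW-9: h = 300.52 m (water level in the standpipe).
Total head at MW-14: h = 299.50 m.
Δh = h(MW-9) − h(MW-14) = 300.52 − 299.50 = 1.02 m.
Vertical separation Δz = 285.86 − 247.83 = 38.03 m.
|i_v| = |Δh| / Δz = 1.02 / 38.03 = 0.0268.
Head is higher in the shallow piezometer, so vertical flow is downward (recharge condition).

|i_v| ≈ 0.0268; vertical flow is downward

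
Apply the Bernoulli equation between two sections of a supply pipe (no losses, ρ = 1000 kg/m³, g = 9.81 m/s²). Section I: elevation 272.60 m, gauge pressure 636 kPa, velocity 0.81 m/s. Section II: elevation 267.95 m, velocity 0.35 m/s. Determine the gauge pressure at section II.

P₂ ≈ 682 kPa

Pressure head at I: ψ₁ = P₁/(ρg) = 636×1000 / (1000 × 9.81) = 64.83 m.
Velocity heads: v₁²/2g = 0.81²/19.62 = 0.033 m; v₂²/2g = 0.35²/19.62 = 0.006 m.
Total head H = z₁ + ψ₁ + v₁²/2g = 272.60 + 64.83 + 0.033 = 337.46 m.
ψ₂ = H − z₂ − v₂²/2g = 337.46 − 267.95 − 0.006 = 69.50 m.
P₂ = ρgψ₂ = 1000 × 9.81 × 69.50 ≈ 682 kPa.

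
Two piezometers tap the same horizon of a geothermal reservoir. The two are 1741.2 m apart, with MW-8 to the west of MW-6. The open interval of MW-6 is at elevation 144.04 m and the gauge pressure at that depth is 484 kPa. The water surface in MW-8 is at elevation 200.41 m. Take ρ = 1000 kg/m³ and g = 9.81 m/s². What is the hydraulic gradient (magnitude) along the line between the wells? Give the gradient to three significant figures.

i ≈ 0.00404

Pressure head at MW-6: ψ = P/(ρg) = 484×1000 / (1000 × 9.81) = 49.34 m.
Total head at MW-6: h = z + ψ = 144.04 + 49.34 = 193.38 m.
Total head at MW-8: h = 200.41 m (water level in the piezometer is the total head).
Head difference: h(MW-6) − h(MW-8) = 193.38 − 200.41 = -7.03 m.
Hydraulic gradient: i = |Δh| / L = 7.03 / 1741.2 = 0.00404.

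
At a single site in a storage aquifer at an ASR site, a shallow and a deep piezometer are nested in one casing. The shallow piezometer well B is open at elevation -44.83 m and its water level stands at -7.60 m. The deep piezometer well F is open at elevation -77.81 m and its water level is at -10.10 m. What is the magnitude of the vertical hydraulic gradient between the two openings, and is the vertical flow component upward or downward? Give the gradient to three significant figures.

|i_v| ≈ 0.0758; vertical flow is downward

Total head at well B: h = -7.60 m (water level in the standpipe).
Total head at well F: h = -10.10 m.
Δh = h(well B) − h(well F) = -7.60 − (-10.10) = 2.50 m.
Vertical separation Δz = -44.83 − (-77.81) = 32.98 m.
|i_v| = |Δh| / Δz = 2.50 / 32.98 = 0.0758.
Head is higher in the shallow piezometer, so vertical flow is downward (recharge condition).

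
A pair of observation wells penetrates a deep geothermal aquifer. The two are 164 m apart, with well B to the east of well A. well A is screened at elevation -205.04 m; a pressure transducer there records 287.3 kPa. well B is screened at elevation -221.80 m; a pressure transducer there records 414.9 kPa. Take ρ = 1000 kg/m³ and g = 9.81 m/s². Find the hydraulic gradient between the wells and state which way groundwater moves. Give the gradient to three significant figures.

Pressure head at well A: ψ = P/(ρg) = 287.3×1000 / (1000 × 9.81) = 29.29 m.
Total head at well A: h = z + ψ = -205.04 + 29.29 = -175.75 m.
Pressure head at well B: ψ = P/(ρg) = 414.9×1000 / (1000 × 9.81) = 42.29 m.
Total head at well B: h = z + ψ = -221.80 + 42.29 = -179.51 m.
Head difference: h(well A) − h(well B) = -175.75 − (-179.51) = 3.76 m.
Hydraulic gradient: i = |Δh| / L = 3.76 / 164 = 0.0229.
Flow is from higher to lower head: from well A toward well B, i.e. toward the east.

i ≈ 0.0229; groundwater flows toward the east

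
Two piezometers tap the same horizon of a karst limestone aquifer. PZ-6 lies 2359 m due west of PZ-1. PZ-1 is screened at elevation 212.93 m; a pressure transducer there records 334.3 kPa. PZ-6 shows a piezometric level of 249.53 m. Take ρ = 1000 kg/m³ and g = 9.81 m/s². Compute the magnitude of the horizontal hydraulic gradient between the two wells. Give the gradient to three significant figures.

i ≈ 0.00107

Pressure head at PZ-1: ψ = P/(ρg) = 334.3×1000 / (1000 × 9.81) = 34.08 m.
Total head at PZ-1: h = z + ψ = 212.93 + 34.08 = 247.01 m.
Total head at PZ-6: h = 249.53 m (water level in the piezometer is the total head).
Head difference: h(PZ-1) − h(PZ-6) = 247.01 − 249.53 = -2.52 m.
Hydraulic gradient: i = |Δh| / L = 2.52 / 2359 = 0.00107.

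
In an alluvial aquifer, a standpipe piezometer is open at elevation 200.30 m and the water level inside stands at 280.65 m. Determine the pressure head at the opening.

ψ ≈ 80.35 m

Total head h = 280.65 m (the water-surface elevation in the piezometer).
Pressure head ψ = h − z = 280.65 − 200.30 = 80.35 m.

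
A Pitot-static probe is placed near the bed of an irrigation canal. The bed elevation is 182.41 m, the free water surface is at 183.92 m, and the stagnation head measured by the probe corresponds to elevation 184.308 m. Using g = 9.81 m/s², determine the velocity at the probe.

v ≈ 2.76 m/s

Near the bed, under hydrostatic conditions, the piezometric head (z + ψ) equals the free-surface elevation, 183.92 m.
Velocity head = total − piezometric = 184.308 − 183.92 = 0.388 m.
v = √(2g·h_v) = √(2 × 9.81 × 0.388) = 2.76 m/s.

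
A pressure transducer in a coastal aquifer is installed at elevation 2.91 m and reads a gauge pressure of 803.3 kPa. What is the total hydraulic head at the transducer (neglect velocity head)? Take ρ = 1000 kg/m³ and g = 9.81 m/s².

ψ = P/(ρg) = 803.3×1000 / (1000 × 9.81) = 81.89 m.
h = z + ψ = 2.91 + 81.89 = 84.80 m.

h ≈ 84.80 m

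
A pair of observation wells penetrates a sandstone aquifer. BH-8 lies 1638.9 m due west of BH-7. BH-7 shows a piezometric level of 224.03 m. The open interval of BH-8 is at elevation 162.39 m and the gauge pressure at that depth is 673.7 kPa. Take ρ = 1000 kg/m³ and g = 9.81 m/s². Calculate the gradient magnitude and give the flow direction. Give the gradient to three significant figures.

Total head at BH-7: h = 224.03 m (water level in the piezometer is the total head).
Pressure head at BH-8: ψ = P/(ρg) = 673.7×1000 / (1000 × 9.81) = 68.67 m.
Total head at BH-8: h = z + ψ = 162.39 + 68.67 = 231.06 m.
Head difference: h(BH-7) − h(BH-8) = 224.03 − 231.06 = -7.03 m.
Hydraulic gradient: i = |Δh| / L = 7.03 / 1638.9 = 0.00429.
Flow is from higher to lower head: from BH-8 toward BH-7, i.e. toward the east.

i ≈ 0.00429; groundwater flows toward the east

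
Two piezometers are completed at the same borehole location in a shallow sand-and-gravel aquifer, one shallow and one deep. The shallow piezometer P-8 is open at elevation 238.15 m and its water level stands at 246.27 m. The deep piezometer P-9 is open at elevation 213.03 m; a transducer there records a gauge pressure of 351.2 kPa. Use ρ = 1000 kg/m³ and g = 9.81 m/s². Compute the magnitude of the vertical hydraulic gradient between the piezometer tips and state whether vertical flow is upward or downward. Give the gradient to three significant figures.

|i_v| ≈ 0.102; vertical flow is upward

Total head at P-8: h = 246.27 m (water level in the standpipe).
Pressure head at P-9: ψ = P/(ρg) = 351.2×1000 / (1000 × 9.81) = 35.80 m.
Total head at P-9: h = z + ψ = 213.03 + 35.80 = 248.83 m.
Δh = h(P-8) − h(P-9) = 246.27 − 248.83 = -2.56 m.
Vertical separation Δz = 238.15 − 213.03 = 25.12 m.
|i_v| = |Δh| / Δz = 2.56 / 25.12 = 0.102.
Head is higher in the deep piezometer, so vertical flow is upward (discharge condition).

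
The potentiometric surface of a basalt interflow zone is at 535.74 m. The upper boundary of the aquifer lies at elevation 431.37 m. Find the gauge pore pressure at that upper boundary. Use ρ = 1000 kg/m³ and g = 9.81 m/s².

Pressure head at the aquifer top: ψ = h − z = 535.74 − 431.37 = 104.37 m.
P = ρgψ = 1000 × 9.81 × 104.37 = 1023870 Pa ≈ 1020 kPa.

P ≈ 1020 kPa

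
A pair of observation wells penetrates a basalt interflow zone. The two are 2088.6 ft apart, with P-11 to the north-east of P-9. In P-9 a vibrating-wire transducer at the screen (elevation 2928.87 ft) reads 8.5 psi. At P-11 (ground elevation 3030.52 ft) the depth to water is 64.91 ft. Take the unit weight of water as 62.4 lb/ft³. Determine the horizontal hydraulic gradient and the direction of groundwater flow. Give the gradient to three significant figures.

Pressure head at P-9: ψ = 144·P/γ = 144 × 8.5 / 62.4 = 19.62 ft.
Total head at P-9: h = z + ψ = 2928.87 + 19.62 = 2948.49 ft.
Total head at P-11: h = 3030.52 − 64.91 = 2965.61 ft.
Head difference: h(P-9) − h(P-11) = 2948.49 − 2965.61 = -17.12 ft.
Hydraulic gradient: i = |Δh| / L = 17.12 / 2088.6 = 0.00820.
Flow is from higher to lower head: from P-11 toward P-9, i.e. toward the south-west.

i ≈ 0.00820; groundwater flows toward the south-west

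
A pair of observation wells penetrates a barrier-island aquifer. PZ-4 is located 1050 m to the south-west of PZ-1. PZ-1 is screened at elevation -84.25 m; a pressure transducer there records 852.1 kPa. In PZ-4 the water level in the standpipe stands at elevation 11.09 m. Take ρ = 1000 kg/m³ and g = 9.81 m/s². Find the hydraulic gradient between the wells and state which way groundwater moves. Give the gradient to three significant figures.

i ≈ 0.00808; groundwater flows toward the north-east

Pressure head at PZ-1: ψ = P/(ρg) = 852.1×1000 / (1000 × 9.81) = 86.86 m.
Total head at PZ-1: h = z + ψ = -84.25 + 86.86 = 2.61 m.
Total head at PZ-4: h = 11.09 m (water level in the piezometer is the total head).
Head difference: h(PZ-1) − h(PZ-4) = 2.61 − 11.09 = -8.48 m.
Hydraulic gradient: i = |Δh| / L = 8.48 / 1050 = 0.00808.
Flow is from higher to lower head: from PZ-4 toward PZ-1, i.e. toward the north-east.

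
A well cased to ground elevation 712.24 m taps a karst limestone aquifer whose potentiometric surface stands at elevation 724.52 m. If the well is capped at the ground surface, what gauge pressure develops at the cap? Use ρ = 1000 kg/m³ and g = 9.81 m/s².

Head above the cap: Δh = 724.52 − 712.24 = 12.28 m.
P = ρgΔh = 1000 × 9.81 × 12.28 = 120467 Pa ≈ 120 kPa.

P ≈ 120 kPa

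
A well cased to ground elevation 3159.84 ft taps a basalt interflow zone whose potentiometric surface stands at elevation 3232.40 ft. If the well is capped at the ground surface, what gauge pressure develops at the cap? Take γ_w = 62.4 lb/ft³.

Head above the cap: Δh = 3232.40 − 3159.84 = 72.56 ft.
P = γΔh/144 = 62.4 × 72.56 / 144 = 31.4 psi.

P ≈ 31.4 psi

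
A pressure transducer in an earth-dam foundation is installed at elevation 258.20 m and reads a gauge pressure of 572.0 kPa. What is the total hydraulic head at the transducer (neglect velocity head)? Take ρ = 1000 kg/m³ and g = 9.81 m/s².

h ≈ 316.51 m

ψ = P/(ρg) = 572.0×1000 / (1000 × 9.81) = 58.31 m.
h = z + ψ = 258.20 + 58.31 = 316.51 m.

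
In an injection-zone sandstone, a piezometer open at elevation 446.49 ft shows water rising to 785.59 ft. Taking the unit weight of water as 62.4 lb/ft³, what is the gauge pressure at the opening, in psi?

P ≈ 147 psi

Pressure head ψ = h − z = 785.59 − 446.49 = 339.10 ft.
P = γ·ψ / 144 = 62.4 × 339.10 / 144 = 147 psi.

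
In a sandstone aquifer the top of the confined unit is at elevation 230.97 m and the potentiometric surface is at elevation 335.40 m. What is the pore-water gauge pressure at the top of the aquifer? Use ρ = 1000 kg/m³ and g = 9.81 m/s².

P ≈ 1020 kPa

Pressure head at the aquifer top: ψ = h − z = 335.40 − 230.97 = 104.43 m.
P = ρgψ = 1000 × 9.81 × 104.43 = 1024458 Pa ≈ 1020 kPa.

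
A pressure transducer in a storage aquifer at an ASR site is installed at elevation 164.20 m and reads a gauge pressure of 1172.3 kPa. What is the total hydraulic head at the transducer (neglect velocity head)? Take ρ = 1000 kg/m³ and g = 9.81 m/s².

ψ = P/(ρg) = 1172.3×1000 / (1000 × 9.81) = 119.50 m.
h = z + ψ = 164.20 + 119.50 = 283.70 m.

h ≈ 283.70 m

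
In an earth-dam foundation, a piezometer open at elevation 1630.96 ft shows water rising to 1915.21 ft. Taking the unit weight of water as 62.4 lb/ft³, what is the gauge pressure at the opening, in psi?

Pressure head ψ = h − z = 1915.21 − 1630.96 = 284.25 ft.
P = γ·ψ / 144 = 62.4 × 284.25 / 144 = 123 psi.

P ≈ 123 psi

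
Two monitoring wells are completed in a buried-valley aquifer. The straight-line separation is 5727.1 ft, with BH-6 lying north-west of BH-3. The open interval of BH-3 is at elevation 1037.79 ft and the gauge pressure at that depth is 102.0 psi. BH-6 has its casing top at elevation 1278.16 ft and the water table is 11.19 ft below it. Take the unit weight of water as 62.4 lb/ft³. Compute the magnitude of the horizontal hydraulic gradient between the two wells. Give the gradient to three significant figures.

i ≈ 0.00108

Pressure head at BH-3: ψ = 144·P/γ = 144 × 102.0 / 62.4 = 235.38 ft.
Total head at BH-3: h = z + ψ = 1037.79 + 235.38 = 1273.17 ft.
Total head at BH-6: h = 1278.16 − 11.19 = 1266.97 ft.
Head difference: h(BH-3) − h(BH-6) = 1273.17 − 1266.97 = 6.20 ft.
Hydraulic gradient: i = |Δh| / L = 6.20 / 5727.1 = 0.00108.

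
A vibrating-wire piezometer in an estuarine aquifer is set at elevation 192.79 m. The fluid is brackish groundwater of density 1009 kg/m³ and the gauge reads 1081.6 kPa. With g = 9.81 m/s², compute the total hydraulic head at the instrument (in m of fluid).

ψ = P/(ρg) = 1081.6×1000 / (1009 × 9.81) = 109.27 m.
h = z + ψ = 192.79 + 109.27 = 302.06 m.

h ≈ 302.06 m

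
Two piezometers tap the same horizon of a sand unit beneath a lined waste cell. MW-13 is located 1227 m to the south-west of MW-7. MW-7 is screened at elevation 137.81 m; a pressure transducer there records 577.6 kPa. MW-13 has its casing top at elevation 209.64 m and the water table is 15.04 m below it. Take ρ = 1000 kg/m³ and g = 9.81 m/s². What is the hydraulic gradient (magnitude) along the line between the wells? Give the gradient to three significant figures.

i ≈ 0.00170

Pressure head at MW-7: ψ = P/(ρg) = 577.6×1000 / (1000 × 9.81) = 58.88 m.
Total head at MW-7: h = z + ψ = 137.81 + 58.88 = 196.69 m.
Total head at MW-13: h = 209.64 − 15.04 = 194.60 m.
Head difference: h(MW-7) − h(MW-13) = 196.69 − 194.60 = 2.09 m.
Hydraulic gradient: i = |Δh| / L = 2.09 / 1227 = 0.00170.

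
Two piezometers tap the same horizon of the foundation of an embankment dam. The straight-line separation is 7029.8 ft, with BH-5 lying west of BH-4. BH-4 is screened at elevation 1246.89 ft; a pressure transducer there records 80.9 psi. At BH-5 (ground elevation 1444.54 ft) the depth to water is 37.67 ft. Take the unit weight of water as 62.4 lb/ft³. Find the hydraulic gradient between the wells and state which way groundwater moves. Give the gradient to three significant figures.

i ≈ 0.00380; groundwater flows toward the west

Pressure head at BH-4: ψ = 144·P/γ = 144 × 80.9 / 62.4 = 186.69 ft.
Total head at BH-4: h = z + ψ = 1246.89 + 186.69 = 1433.58 ft.
Total head at BH-5: h = 1444.54 − 37.67 = 1406.87 ft.
Head difference: h(BH-4) − h(BH-5) = 1433.58 − 1406.87 = 26.71 ft.
Hydraulic gradient: i = |Δh| / L = 26.71 / 7029.8 = 0.00380.
Flow is from higher to lower head: from BH-4 toward BH-5, i.e. toward the west.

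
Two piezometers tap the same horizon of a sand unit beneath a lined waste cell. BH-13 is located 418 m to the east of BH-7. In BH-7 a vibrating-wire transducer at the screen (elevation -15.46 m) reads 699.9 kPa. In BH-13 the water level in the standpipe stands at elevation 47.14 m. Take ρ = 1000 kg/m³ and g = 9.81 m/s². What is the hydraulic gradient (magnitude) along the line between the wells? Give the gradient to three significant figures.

i ≈ 0.0209

Pressure head at BH-7: ψ = P/(ρg) = 699.9×1000 / (1000 × 9.81) = 71.35 m.
Total head at BH-7: h = z + ψ = -15.46 + 71.35 = 55.89 m.
Total head at BH-13: h = 47.14 m (water level in the piezometer is the total head).
Head difference: h(BH-7) − h(BH-13) = 55.89 − 47.14 = 8.75 m.
Hydraulic gradient: i = |Δh| / L = 8.75 / 418 = 0.0209.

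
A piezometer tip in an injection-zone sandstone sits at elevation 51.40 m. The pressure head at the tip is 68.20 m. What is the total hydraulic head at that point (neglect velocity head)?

h = z + ψ = 51.40 + 68.20 = 119.60 m.

h ≈ 119.60 m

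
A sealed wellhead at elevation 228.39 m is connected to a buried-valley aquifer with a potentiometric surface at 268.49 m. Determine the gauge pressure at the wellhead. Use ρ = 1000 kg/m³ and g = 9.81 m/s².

Head above the cap: Δh = 268.49 − 228.39 = 40.10 m.
P = ρgΔh = 1000 × 9.81 × 40.10 = 393381 Pa ≈ 393 kPa.

P ≈ 393 kPa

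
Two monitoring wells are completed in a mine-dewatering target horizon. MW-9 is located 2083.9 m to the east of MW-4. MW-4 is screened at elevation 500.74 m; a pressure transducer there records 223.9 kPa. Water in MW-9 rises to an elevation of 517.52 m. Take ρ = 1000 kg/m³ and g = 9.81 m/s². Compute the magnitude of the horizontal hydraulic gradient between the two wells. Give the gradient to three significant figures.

Pressure head at MW-4: ψ = P/(ρg) = 223.9×1000 / (1000 × 9.81) = 22.82 m.
Total head at MW-4: h = z + ψ = 500.74 + 22.82 = 523.56 m.
Total head at MW-9: h = 517.52 m (water level in the piezometer is the total head).
Head difference: h(MW-4) − h(MW-9) = 523.56 − 517.52 = 6.04 m.
Hydraulic gradient: i = |Δh| / L = 6.04 / 2083.9 = 0.00290.

i ≈ 0.00290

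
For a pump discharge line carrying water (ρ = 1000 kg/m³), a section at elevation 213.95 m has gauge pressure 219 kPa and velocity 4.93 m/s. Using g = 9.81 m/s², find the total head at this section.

Pressure head ψ = P/(ρg) = 219×1000 / (1000 × 9.81) = 22.32 m.
Velocity head = v²/(2g) = 4.93² / (2 × 9.81) = 1.239 m.
h = z + ψ + v²/(2g) = 213.95 + 22.32 + 1.239 = 237.51 m.

h ≈ 237.51 m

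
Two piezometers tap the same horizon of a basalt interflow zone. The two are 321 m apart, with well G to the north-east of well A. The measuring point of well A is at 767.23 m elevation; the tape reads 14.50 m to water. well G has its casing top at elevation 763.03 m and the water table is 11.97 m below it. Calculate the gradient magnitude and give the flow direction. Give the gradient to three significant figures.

i ≈ 0.00520; groundwater flows toward the north-east

Total head at well A: h = 767.23 − 14.50 = 752.73 m.
Total head at well G: h = 763.03 − 11.97 = 751.06 m.
Head difference: h(well A) − h(well G) = 752.73 − 751.06 = 1.67 m.
Hydraulic gradient: i = |Δh| / L = 1.67 / 321 = 0.00520.
Flow is from higher to lower head: from well A toward well G, i.e. toward the north-east.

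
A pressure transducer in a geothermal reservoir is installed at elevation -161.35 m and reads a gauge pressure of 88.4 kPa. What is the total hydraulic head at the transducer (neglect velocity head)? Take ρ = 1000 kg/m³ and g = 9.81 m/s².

h ≈ -152.34 m

ψ = P/(ρg) = 88.4×1000 / (1000 × 9.81) = 9.01 m.
h = z + ψ = -161.35 + 9.01 = -152.34 m.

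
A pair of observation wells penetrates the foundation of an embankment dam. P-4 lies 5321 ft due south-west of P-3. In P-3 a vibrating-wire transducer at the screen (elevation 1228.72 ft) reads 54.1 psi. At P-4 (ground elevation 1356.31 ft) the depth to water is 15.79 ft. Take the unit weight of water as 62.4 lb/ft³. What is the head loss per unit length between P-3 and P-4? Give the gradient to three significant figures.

i ≈ 0.00245 ft/ft

Pressure head at P-3: ψ = 144·P/γ = 144 × 54.1 / 62.4 = 124.85 ft.
Total head at P-3: h = z + ψ = 1228.72 + 124.85 = 1353.57 ft.
Total head at P-4: h = 1356.31 − 15.79 = 1340.52 ft.
Head difference: h(P-3) − h(P-4) = 1353.57 − 1340.52 = 13.05 ft.
Hydraulic gradient: i = |Δh| / L = 13.05 / 5321 = 0.00245.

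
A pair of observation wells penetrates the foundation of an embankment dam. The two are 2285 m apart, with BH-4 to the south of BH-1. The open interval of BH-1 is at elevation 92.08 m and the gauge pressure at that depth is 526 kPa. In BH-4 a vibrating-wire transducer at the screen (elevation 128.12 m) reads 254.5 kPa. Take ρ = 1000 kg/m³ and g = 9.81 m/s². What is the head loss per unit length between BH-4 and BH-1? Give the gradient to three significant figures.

i ≈ 0.00366 m/m

Pressure head at BH-1: ψ = P/(ρg) = 526×1000 / (1000 × 9.81) = 53.62 m.
Total head at BH-1: h = z + ψ = 92.08 + 53.62 = 145.70 m.
Pressure head at BH-4: ψ = P/(ρg) = 254.5×1000 / (1000 × 9.81) = 25.94 m.
Total head at BH-4: h = z + ψ = 128.12 + 25.94 = 154.06 m.
Head difference: h(BH-1) − h(BH-4) = 145.70 − 154.06 = -8.36 m.
Hydraulic gradient: i = |Δh| / L = 8.36 / 2285 = 0.00366.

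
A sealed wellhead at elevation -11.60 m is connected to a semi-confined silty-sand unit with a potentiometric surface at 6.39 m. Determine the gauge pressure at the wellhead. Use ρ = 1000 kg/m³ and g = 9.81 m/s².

P ≈ 176 kPa

Head above the cap: Δh = 6.39 − (-11.60) = 17.99 m.
P = ρgΔh = 1000 × 9.81 × 17.99 = 176482 Pa ≈ 176 kPa.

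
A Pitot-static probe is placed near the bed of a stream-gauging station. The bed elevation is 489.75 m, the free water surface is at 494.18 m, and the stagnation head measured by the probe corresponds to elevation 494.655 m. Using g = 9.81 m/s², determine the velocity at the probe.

v ≈ 3.05 m/s

Near the bed, under hydrostatic conditions, the piezometric head (z + ψ) equals the free-surface elevation, 494.18 m.
Velocity head = total − piezometric = 494.655 − 494.18 = 0.475 m.
v = √(2g·h_v) = √(2 × 9.81 × 0.475) = 3.05 m/s.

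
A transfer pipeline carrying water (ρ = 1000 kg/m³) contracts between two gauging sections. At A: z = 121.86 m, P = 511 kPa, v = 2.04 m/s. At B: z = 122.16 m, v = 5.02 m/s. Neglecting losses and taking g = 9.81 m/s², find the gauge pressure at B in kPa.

P₂ ≈ 498 kPa

Pressure head at A: ψ₁ = P₁/(ρg) = 511×1000 / (1000 × 9.81) = 52.09 m.
Velocity heads: v₁²/2g = 2.04²/19.62 = 0.212 m; v₂²/2g = 5.02²/19.62 = 1.284 m.
Total head H = z₁ + ψ₁ + v₁²/2g = 121.86 + 52.09 + 0.212 = 174.16 m.
ψ₂ = H − z₂ − v₂²/2g = 174.16 − 122.16 − 1.284 = 50.72 m.
P₂ = ρgψ₂ = 1000 × 9.81 × 50.72 ≈ 498 kPa.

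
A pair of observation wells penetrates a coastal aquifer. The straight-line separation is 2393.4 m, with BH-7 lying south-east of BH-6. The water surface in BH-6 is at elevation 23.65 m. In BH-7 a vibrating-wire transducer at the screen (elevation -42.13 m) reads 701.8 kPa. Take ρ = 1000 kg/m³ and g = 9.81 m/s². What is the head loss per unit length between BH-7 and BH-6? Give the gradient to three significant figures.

Total head at BH-6: h = 23.65 m (water level in the piezometer is the total head).
Pressure head at BH-7: ψ = P/(ρg) = 701.8×1000 / (1000 × 9.81) = 71.54 m.
Total head at BH-7: h = z + ψ = -42.13 + 71.54 = 29.41 m.
Head difference: h(BH-6) − h(BH-7) = 23.65 − 29.41 = -5.76 m.
Hydraulic gradient: i = |Δh| / L = 5.76 / 2393.4 = 0.00241.

i ≈ 0.00241 m/m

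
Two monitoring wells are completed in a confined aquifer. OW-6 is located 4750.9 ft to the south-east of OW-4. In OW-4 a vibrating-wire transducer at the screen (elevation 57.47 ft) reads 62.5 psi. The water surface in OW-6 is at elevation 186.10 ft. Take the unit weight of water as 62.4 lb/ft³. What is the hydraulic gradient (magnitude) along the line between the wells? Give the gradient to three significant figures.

Pressure head at OW-4: ψ = 144·P/γ = 144 × 62.5 / 62.4 = 144.23 ft.
Total head at OW-4: h = z + ψ = 57.47 + 144.23 = 201.70 ft.
Total head at OW-6: h = 186.10 ft (water level in the piezometer is the total head).
Head difference: h(OW-4) − h(OW-6) = 201.70 − 186.10 = 15.60 ft.
Hydraulic gradient: i = |Δh| / L = 15.60 / 4750.9 = 0.00328.

i ≈ 0.00328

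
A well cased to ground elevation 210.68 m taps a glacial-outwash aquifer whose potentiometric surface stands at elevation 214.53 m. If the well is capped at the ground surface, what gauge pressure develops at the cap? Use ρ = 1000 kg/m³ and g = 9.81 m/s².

P ≈ 37.8 kPa

Head above the cap: Δh = 214.53 − 210.68 = 3.85 m.
P = ρgΔh = 1000 × 9.81 × 3.85 = 37768 Pa ≈ 37.8 kPa.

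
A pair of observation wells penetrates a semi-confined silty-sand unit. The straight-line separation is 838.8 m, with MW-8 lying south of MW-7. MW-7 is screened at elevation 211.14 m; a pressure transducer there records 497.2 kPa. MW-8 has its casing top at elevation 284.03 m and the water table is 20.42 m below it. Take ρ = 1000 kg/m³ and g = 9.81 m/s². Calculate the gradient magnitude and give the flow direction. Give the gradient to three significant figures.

i ≈ 0.00213; groundwater flows toward the north

Pressure head at MW-7: ψ = P/(ρg) = 497.2×1000 / (1000 × 9.81) = 50.68 m.
Total head at MW-7: h = z + ψ = 211.14 + 50.68 = 261.82 m.
Total head at MW-8: h = 284.03 − 20.42 = 263.61 m.
Head difference: h(MW-7) − h(MW-8) = 261.82 − 263.61 = -1.79 m.
Hydraulic gradient: i = |Δh| / L = 1.79 / 838.8 = 0.00213.
Flow is from higher to lower head: from MW-8 toward MW-7, i.e. toward the north.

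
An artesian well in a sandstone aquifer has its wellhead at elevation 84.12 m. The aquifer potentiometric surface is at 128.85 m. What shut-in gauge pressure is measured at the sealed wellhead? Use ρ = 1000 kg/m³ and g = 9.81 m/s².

Head above the cap: Δh = 128.85 − 84.12 = 44.73 m.
P = ρgΔh = 1000 × 9.81 × 44.73 = 438801 Pa ≈ 439 kPa.

P ≈ 439 kPa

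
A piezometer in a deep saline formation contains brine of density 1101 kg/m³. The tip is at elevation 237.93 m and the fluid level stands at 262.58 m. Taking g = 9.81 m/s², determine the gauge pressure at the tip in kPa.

Pressure head ψ = h − z = 262.58 − 237.93 = 24.65 m.
P = ρgψ = 1101 × 9.81 × 24.65 = 266240 Pa ≈ 266 kPa.

P ≈ 266 kPa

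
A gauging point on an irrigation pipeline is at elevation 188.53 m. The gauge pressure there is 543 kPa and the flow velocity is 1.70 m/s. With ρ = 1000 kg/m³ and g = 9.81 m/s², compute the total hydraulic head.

Pressure head ψ = P/(ρg) = 543×1000 / (1000 × 9.81) = 55.35 m.
Velocity head = v²/(2g) = 1.70² / (2 × 9.81) = 0.147 m.
h = z + ψ + v²/(2g) = 188.53 + 55.35 + 0.147 = 244.03 m.

h ≈ 244.03 m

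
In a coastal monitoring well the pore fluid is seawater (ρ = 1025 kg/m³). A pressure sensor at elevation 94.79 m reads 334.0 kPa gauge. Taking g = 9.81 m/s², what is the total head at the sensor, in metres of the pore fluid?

h ≈ 128.01 m

ψ = P/(ρg) = 334.0×1000 / (1025 × 9.81) = 33.22 m.
h = z + ψ = 94.79 + 33.22 = 128.01 m.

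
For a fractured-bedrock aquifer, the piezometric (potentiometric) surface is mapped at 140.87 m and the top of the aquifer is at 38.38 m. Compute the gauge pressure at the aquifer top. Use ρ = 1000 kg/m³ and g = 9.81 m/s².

Pressure head at the aquifer top: ψ = h − z = 140.87 − 38.38 = 102.49 m.
P = ρgψ = 1000 × 9.81 × 102.49 = 1005427 Pa ≈ 1010 kPa.

P ≈ 1010 kPa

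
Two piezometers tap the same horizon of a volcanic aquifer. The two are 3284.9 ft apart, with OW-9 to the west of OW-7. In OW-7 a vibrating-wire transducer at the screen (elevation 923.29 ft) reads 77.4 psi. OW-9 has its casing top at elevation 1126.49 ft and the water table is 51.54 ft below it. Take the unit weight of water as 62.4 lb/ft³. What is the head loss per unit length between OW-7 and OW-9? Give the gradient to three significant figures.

Pressure head at OW-7: ψ = 144·P/γ = 144 × 77.4 / 62.4 = 178.62 ft.
Total head at OW-7: h = z + ψ = 923.29 + 178.62 = 1101.91 ft.
Total head at OW-9: h = 1126.49 − 51.54 = 1074.95 ft.
Head difference: h(OW-7) − h(OW-9) = 1101.91 − 1074.95 = 26.96 ft.
Hydraulic gradient: i = |Δh| / L = 26.96 / 3284.9 = 0.00821.

i ≈ 0.00821 ft/ft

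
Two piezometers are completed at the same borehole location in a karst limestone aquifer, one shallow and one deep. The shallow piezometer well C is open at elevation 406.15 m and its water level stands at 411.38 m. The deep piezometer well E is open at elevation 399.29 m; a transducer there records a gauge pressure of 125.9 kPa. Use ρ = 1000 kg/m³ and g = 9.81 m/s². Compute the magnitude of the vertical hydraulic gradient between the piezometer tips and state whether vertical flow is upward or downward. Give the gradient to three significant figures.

Total head at well C: h = 411.38 m (water level in the standpipe).
Pressure head at well E: ψ = P/(ρg) = 125.9×1000 / (1000 × 9.81) = 12.83 m.
Total head at well E: h = z + ψ = 399.29 + 12.83 = 412.12 m.
Δh = h(well C) − h(well E) = 411.38 − 412.12 = -0.74 m.
Vertical separation Δz = 406.15 − 399.29 = 6.86 m.
|i_v| = |Δh| / Δz = 0.74 / 6.86 = 0.108.
Head is higher in the deep piezometer, so vertical flow is upward (discharge condition).

|i_v| ≈ 0.108; vertical flow is upward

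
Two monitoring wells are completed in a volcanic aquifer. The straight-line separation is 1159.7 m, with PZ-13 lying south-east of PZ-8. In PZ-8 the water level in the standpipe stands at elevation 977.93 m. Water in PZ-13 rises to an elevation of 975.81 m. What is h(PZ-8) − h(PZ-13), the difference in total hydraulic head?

Total head at PZ-8: h = 977.93 m (water level in the piezometer is the total head).
Total head at PZ-13: h = 975.81 m (water level in the piezometer is the total head).
Head difference: h(PZ-8) − h(PZ-13) = 977.93 − 975.81 = 2.12 m.

Δh ≈ 2.12 m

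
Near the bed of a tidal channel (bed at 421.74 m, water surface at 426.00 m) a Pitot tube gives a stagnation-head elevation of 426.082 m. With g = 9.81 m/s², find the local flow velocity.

Near the bed, under hydrostatic conditions, the piezometric head (z + ψ) equals the free-surface elevation, 426.00 m.
Velocity head = total − piezometric = 426.082 − 426.00 = 0.082 m.
v = √(2g·h_v) = √(2 × 9.81 × 0.082) = 1.27 m/s.

v ≈ 1.27 m/s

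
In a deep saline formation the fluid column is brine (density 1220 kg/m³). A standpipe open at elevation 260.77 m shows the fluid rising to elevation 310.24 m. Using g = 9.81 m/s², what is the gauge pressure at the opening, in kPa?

Pressure head ψ = h − z = 310.24 − 260.77 = 49.47 m.
P = ρgψ = 1220 × 9.81 × 49.47 = 592067 Pa ≈ 592 kPa.

P ≈ 592 kPa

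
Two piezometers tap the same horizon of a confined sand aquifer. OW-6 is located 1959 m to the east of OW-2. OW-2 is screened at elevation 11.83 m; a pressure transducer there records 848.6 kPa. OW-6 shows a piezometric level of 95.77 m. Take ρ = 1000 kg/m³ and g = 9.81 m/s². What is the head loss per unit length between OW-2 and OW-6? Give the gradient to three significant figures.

i ≈ 0.00131 m/m

Pressure head at OW-2: ψ = P/(ρg) = 848.6×1000 / (1000 × 9.81) = 86.50 m.
Total head at OW-2: h = z + ψ = 11.83 + 86.50 = 98.33 m.
Total head at OW-6: h = 95.77 m (water level in the piezometer is the total head).
Head difference: h(OW-2) − h(OW-6) = 98.33 − 95.77 = 2.56 m.
Hydraulic gradient: i = |Δh| / L = 2.56 / 1959 = 0.00131.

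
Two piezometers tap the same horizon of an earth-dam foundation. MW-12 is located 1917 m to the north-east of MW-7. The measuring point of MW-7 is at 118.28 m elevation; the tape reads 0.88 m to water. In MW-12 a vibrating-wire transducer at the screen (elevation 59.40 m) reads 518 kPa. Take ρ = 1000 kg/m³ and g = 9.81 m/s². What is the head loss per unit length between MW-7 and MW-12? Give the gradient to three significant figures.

Total head at MW-7: h = 118.28 − 0.88 = 117.40 m.
Pressure head at MW-12: ψ = P/(ρg) = 518×1000 / (1000 × 9.81) = 52.80 m.
Total head at MW-12: h = z + ψ = 59.40 + 52.80 = 112.20 m.
Head difference: h(MW-7) − h(MW-12) = 117.40 − 112.20 = 5.20 m.
Hydraulic gradient: i = |Δh| / L = 5.20 / 1917 = 0.00271.

i ≈ 0.00271 m/m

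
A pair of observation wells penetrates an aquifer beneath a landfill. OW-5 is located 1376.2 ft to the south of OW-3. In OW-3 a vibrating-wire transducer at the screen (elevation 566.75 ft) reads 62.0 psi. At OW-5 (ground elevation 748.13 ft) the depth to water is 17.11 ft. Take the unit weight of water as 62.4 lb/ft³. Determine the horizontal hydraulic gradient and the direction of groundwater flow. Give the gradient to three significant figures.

Pressure head at OW-3: ψ = 144·P/γ = 144 × 62.0 / 62.4 = 143.08 ft.
Total head at OW-3: h = z + ψ = 566.75 + 143.08 = 709.83 ft.
Total head at OW-5: h = 748.13 − 17.11 = 731.02 ft.
Head difference: h(OW-3) − h(OW-5) = 709.83 − 731.02 = -21.19 ft.
Hydraulic gradient: i = |Δh| / L = 21.19 / 1376.2 = 0.0154.
Flow is from higher to lower head: from OW-5 toward OW-3, i.e. toward the north.

i ≈ 0.0154; groundwater flows toward the north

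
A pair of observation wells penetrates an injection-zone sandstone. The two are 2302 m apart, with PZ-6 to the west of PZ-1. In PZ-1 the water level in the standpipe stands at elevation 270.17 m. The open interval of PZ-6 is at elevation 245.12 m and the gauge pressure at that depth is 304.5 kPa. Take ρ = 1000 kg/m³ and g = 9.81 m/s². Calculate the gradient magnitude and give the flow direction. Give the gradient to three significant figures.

i ≈ 0.00260; groundwater flows toward the east

Total head at PZ-1: h = 270.17 m (water level in the piezometer is the total head).
Pressure head at PZ-6: ψ = P/(ρg) = 304.5×1000 / (1000 × 9.81) = 31.04 m.
Total head at PZ-6: h = z + ψ = 245.12 + 31.04 = 276.16 m.
Head difference: h(PZ-1) − h(PZ-6) = 270.17 − 276.16 = -5.99 m.
Hydraulic gradient: i = |Δh| / L = 5.99 / 2302 = 0.00260.
Flow is from higher to lower head: from PZ-6 toward PZ-1, i.e. toward the east.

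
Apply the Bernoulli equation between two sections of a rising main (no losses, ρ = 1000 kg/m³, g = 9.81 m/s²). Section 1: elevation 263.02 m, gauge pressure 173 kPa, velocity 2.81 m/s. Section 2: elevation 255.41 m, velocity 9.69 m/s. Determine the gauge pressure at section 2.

Pressure head at 1: ψ₁ = P₁/(ρg) = 173×1000 / (1000 × 9.81) = 17.64 m.
Velocity heads: v₁²/2g = 2.81²/19.62 = 0.402 m; v₂²/2g = 9.69²/19.62 = 4.786 m.
Total head H = z₁ + ψ₁ + v₁²/2g = 263.02 + 17.64 + 0.402 = 281.06 m.
ψ₂ = H − z₂ − v₂²/2g = 281.06 − 255.41 − 4.786 = 20.86 m.
P₂ = ρgψ₂ = 1000 × 9.81 × 20.86 ≈ 205 kPa.

P₂ ≈ 205 kPa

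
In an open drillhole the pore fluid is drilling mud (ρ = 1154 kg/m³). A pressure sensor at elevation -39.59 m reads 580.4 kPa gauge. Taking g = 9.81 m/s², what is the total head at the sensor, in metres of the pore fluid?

ψ = P/(ρg) = 580.4×1000 / (1154 × 9.81) = 51.27 m.
h = z + ψ = -39.59 + 51.27 = 11.68 m.

h ≈ 11.68 m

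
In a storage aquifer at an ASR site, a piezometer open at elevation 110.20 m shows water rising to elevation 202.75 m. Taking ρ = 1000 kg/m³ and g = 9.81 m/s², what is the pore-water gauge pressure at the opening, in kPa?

Pressure head ψ = h − z = 202.75 − 110.20 = 92.55 m.
P = ρgψ = 1000 × 9.81 × 92.55 = 907916 Pa ≈ 908 kPa.

P ≈ 908 kPa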